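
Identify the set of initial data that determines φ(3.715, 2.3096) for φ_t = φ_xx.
The entire real line. The heat equation has infinite propagation speed: any initial disturbance instantly affects all points (though exponentially small far away).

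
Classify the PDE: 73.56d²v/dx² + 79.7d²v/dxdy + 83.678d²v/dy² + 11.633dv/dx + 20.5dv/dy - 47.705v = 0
A = 73.56, B = 79.7, C = 83.678. Discriminant B² - 4AC = -18269.32472. Since -18269.32472 < 0, elliptic.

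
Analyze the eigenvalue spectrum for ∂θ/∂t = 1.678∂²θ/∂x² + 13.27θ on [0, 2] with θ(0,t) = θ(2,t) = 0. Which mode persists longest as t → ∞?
Eigenvalues: λₙ = 1.678n²π²/2² - 13.27.
First three modes:
  n=1: λ₁ = 1.678π²/2² - 13.27 ≈ -9.13
  n=2: λ₂ = 6.712π²/2² - 13.27 ≈ 3.291
  n=3: λ₃ = 15.102π²/2² - 13.27 ≈ 23.993
Since 1.678π²/2² ≈ 4.14 < 13.27, λ₁ < 0.
The n=1 mode grows fastest (−λₙ is largest for n=1) → dominates.
Asymptotic: θ ~ c₁ sin(πx/2) e^{9.13t} (exponential growth at rate −λ₁ ≈ 9.13).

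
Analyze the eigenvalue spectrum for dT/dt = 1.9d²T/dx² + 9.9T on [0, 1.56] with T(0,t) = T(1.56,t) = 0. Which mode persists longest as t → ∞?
Eigenvalues: λₙ = 1.9n²π²/1.56² - 9.9.
First three modes:
  n=1: λ₁ = 1.9π²/1.56² - 9.9 ≈ -2.194
  n=2: λ₂ = 7.6π²/1.56² - 9.9 ≈ 20.922
  n=3: λ₃ = 17.1π²/1.56² - 9.9 ≈ 59.45
Since 1.9π²/1.56² ≈ 7.706 < 9.9, λ₁ < 0.
The n=1 mode grows fastest (−λₙ is largest for n=1) → dominates.
Asymptotic: T ~ c₁ sin(πx/1.56) e^{2.194t} (exponential growth at rate −λ₁ ≈ 2.194).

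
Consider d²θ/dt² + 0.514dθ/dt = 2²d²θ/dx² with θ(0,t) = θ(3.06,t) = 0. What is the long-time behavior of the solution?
As t → ∞, θ → 0. Damping (γ=0.514) dissipates energy; oscillations decay exponentially.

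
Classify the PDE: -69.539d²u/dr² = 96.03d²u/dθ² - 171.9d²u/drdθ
Rewriting in standard form: -69.539d²u/dr² + 171.9d²u/drdθ - 96.03d²u/dθ² = 0. A = -69.539, B = 171.9, C = -96.03. Discriminant B² - 4AC = 2838.28932. Since 2838.28932 > 0, hyperbolic.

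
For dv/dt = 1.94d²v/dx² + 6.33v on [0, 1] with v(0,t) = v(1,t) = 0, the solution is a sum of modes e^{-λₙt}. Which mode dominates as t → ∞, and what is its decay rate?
Eigenvalues: λₙ = 1.94n²π²/1² - 6.33.
First three modes:
  n=1: λ₁ = 1.94π² - 6.33 ≈ 12.817
  n=2: λ₂ = 7.76π² - 6.33 ≈ 70.258
  n=3: λ₃ = 17.46π² - 6.33 ≈ 165.993
Since 1.94π² ≈ 19.147 > 6.33, all λₙ > 0.
The n=1 mode decays slowest → dominates as t → ∞.
Asymptotic: v ~ c₁ sin(πx/1) e^{-λ₁t} with decay rate λ₁ ≈ 12.817.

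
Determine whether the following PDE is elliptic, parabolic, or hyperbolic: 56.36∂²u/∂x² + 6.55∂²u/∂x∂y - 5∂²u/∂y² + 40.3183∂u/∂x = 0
Coefficients: A = 56.36, B = 6.55, C = -5. B² - 4AC = 1170.1025, which is positive, so the equation is hyperbolic.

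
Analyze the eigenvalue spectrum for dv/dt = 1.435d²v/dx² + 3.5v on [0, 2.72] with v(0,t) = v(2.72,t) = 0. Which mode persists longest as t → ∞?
Eigenvalues: λₙ = 1.435n²π²/2.72² - 3.5.
First three modes:
  n=1: λ₁ = 1.435π²/2.72² - 3.5 ≈ -1.586
  n=2: λ₂ = 5.74π²/2.72² - 3.5 ≈ 4.157
  n=3: λ₃ = 12.915π²/2.72² - 3.5 ≈ 13.729
Since 1.435π²/2.72² ≈ 1.914 < 3.5, λ₁ < 0.
The n=1 mode grows fastest (−λₙ is largest for n=1) → dominates.
Asymptotic: v ~ c₁ sin(πx/2.72) e^{1.586t} (exponential growth at rate −λ₁ ≈ 1.586).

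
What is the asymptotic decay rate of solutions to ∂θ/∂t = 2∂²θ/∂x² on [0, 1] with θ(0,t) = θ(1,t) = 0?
Eigenvalues: λₙ = 2n²π².
First three modes:
  n=1: λ₁ = 2π² ≈ 19.739
  n=2: λ₂ = 8π² ≈ 78.957 (4× faster decay)
  n=3: λ₃ = 18π² ≈ 177.653 (9× faster decay)
As t → ∞, higher modes decay exponentially faster. The n=1 mode dominates: θ ~ c₁ sin(πx) e^{-λ₁t}.
Decay rate: λ₁ = 2π² ≈ 19.739.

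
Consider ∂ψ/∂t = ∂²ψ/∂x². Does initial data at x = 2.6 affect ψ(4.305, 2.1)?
Yes, for any finite x. The heat equation has infinite propagation speed, so all initial data affects all points at any t > 0.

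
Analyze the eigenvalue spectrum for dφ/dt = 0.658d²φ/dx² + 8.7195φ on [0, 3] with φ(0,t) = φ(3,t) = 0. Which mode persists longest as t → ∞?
Eigenvalues: λₙ = 0.658n²π²/3² - 8.7195.
First three modes:
  n=1: λ₁ = 0.658π²/3² - 8.7195 ≈ -7.998
  n=2: λ₂ = 2.632π²/3² - 8.7195 ≈ -5.833
  n=3: λ₃ = 5.922π²/3² - 8.7195 ≈ -2.225
Since 0.658π²/3² ≈ 0.722 < 8.7195, λ₁ < 0.
The n=1 mode grows fastest (−λₙ is largest for n=1) → dominates.
Asymptotic: φ ~ c₁ sin(πx/3) e^{7.998t} (exponential growth at rate −λ₁ ≈ 7.998).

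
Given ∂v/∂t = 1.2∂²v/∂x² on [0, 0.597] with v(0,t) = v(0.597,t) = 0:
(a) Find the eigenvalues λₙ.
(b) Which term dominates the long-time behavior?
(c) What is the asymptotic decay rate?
Eigenvalues: λₙ = 1.2n²π²/0.597².
First three modes:
  n=1: λ₁ = 1.2π²/0.597² ≈ 33.23
  n=2: λ₂ = 4.8π²/0.597² ≈ 132.921 (4× faster decay)
  n=3: λ₃ = 10.8π²/0.597² ≈ 299.071 (9× faster decay)
As t → ∞, higher modes decay exponentially faster. The n=1 mode dominates: v ~ c₁ sin(πx/0.597) e^{-λ₁t}.
Decay rate: λ₁ = 1.2π²/0.597² ≈ 33.23.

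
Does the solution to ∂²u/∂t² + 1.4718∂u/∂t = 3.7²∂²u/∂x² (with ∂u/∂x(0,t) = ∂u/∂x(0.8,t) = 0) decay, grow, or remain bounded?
u → constant (steady state). Damping (γ=1.4718) dissipates the nonconstant modes; with Neumann BCs the spatial average obeys M''+γM'=0 and tends to a finite limit.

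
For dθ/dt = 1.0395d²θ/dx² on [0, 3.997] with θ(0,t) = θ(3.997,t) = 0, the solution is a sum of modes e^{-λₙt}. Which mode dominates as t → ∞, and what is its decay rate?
Eigenvalues: λₙ = 1.0395n²π²/3.997².
First three modes:
  n=1: λ₁ = 1.0395π²/3.997² ≈ 0.642
  n=2: λ₂ = 4.158π²/3.997² ≈ 2.569 (4× faster decay)
  n=3: λ₃ = 9.3555π²/3.997² ≈ 5.78 (9× faster decay)
As t → ∞, higher modes decay exponentially faster. The n=1 mode dominates: θ ~ c₁ sin(πx/3.997) e^{-λ₁t}.
Decay rate: λ₁ = 1.0395π²/3.997² ≈ 0.642.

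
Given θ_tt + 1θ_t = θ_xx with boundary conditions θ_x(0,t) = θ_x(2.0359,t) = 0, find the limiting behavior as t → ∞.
θ → constant (steady state). Damping (γ=1) dissipates the nonconstant modes; with Neumann BCs the spatial average obeys M''+γM'=0 and tends to a finite limit.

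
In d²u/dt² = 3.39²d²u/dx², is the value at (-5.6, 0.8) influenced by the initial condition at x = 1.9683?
No. The domain of dependence is [-8.312, -2.888], and 1.9683 is outside this interval.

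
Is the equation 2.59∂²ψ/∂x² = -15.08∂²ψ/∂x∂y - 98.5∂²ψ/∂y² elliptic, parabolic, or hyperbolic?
Rewriting in standard form: 2.59∂²ψ/∂x² + 15.08∂²ψ/∂x∂y + 98.5∂²ψ/∂y² = 0. Computing B² - 4AC with A = 2.59, B = 15.08, C = 98.5: discriminant = -793.0536 (negative). Answer: elliptic.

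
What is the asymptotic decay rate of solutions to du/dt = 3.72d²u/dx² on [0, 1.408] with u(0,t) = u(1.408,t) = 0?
Eigenvalues: λₙ = 3.72n²π²/1.408².
First three modes:
  n=1: λ₁ = 3.72π²/1.408² ≈ 18.52
  n=2: λ₂ = 14.88π²/1.408² ≈ 74.079 (4× faster decay)
  n=3: λ₃ = 33.48π²/1.408² ≈ 166.679 (9× faster decay)
As t → ∞, higher modes decay exponentially faster. The n=1 mode dominates: u ~ c₁ sin(πx/1.408) e^{-λ₁t}.
Decay rate: λ₁ = 3.72π²/1.408² ≈ 18.52.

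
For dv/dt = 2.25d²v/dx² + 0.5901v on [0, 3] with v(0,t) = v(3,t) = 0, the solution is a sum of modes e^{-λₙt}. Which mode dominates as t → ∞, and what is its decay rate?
Eigenvalues: λₙ = 2.25n²π²/3² - 0.5901.
First three modes:
  n=1: λ₁ = 2.25π²/3² - 0.5901 ≈ 1.877
  n=2: λ₂ = 9π²/3² - 0.5901 ≈ 9.28
  n=3: λ₃ = 20.25π²/3² - 0.5901 ≈ 21.617
Since 2.25π²/3² ≈ 2.467 > 0.5901, all λₙ > 0.
The n=1 mode decays slowest → dominates as t → ∞.
Asymptotic: v ~ c₁ sin(πx/3) e^{-λ₁t} with decay rate λ₁ ≈ 1.877.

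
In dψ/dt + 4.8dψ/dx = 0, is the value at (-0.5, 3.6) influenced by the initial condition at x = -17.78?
Yes. The characteristic through (-0.5, 3.6) passes through x = -17.78.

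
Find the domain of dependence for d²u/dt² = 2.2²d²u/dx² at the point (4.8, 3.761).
Domain of dependence: [-3.4742, 13.0742]. Signals travel at speed 2.2, so data within |x - 4.8| ≤ 2.2·3.761 = 8.2742 can reach the point.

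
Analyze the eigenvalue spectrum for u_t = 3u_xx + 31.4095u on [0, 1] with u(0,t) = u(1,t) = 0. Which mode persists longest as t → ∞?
Eigenvalues: λₙ = 3n²π²/1² - 31.4095.
First three modes:
  n=1: λ₁ = 3π² - 31.4095 ≈ -1.801
  n=2: λ₂ = 12π² - 31.4095 ≈ 87.026
  n=3: λ₃ = 27π² - 31.4095 ≈ 235.07
Since 3π² ≈ 29.609 < 31.4095, λ₁ < 0.
The n=1 mode grows fastest (−λₙ is largest for n=1) → dominates.
Asymptotic: u ~ c₁ sin(πx/1) e^{1.801t} (exponential growth at rate −λ₁ ≈ 1.801).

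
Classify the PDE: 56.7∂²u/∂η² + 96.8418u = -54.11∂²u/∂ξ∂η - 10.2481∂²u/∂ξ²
Rewriting in standard form: 10.2481∂²u/∂ξ² + 54.11∂²u/∂ξ∂η + 56.7∂²u/∂η² + 96.8418u = 0. A = 10.2481, B = 54.11, C = 56.7. Discriminant B² - 4AC = 603.62302. Since 603.62302 > 0, hyperbolic.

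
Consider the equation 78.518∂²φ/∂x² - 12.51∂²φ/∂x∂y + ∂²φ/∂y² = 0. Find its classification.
Elliptic. (A = 78.518, B = -12.51, C = 1 gives B² - 4AC = -157.5719.)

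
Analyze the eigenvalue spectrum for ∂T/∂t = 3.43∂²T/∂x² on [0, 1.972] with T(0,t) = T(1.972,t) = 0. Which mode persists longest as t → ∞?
Eigenvalues: λₙ = 3.43n²π²/1.972².
First three modes:
  n=1: λ₁ = 3.43π²/1.972² ≈ 8.705
  n=2: λ₂ = 13.72π²/1.972² ≈ 34.821 (4× faster decay)
  n=3: λ₃ = 30.87π²/1.972² ≈ 78.347 (9× faster decay)
As t → ∞, higher modes decay exponentially faster. The n=1 mode dominates: T ~ c₁ sin(πx/1.972) e^{-λ₁t}.
Decay rate: λ₁ = 3.43π²/1.972² ≈ 8.705.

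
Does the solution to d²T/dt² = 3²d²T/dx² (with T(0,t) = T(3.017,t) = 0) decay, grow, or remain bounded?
T oscillates (no decay). Energy is conserved; the solution oscillates indefinitely as standing waves.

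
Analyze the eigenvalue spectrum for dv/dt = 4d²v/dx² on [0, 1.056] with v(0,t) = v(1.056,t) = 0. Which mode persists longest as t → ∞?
Eigenvalues: λₙ = 4n²π²/1.056².
First three modes:
  n=1: λ₁ = 4π²/1.056² ≈ 35.402
  n=2: λ₂ = 16π²/1.056² ≈ 141.609 (4× faster decay)
  n=3: λ₃ = 36π²/1.056² ≈ 318.621 (9× faster decay)
As t → ∞, higher modes decay exponentially faster. The n=1 mode dominates: v ~ c₁ sin(πx/1.056) e^{-λ₁t}.
Decay rate: λ₁ = 4π²/1.056² ≈ 35.402.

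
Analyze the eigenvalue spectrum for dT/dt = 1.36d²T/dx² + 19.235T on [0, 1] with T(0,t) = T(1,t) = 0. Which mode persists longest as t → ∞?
Eigenvalues: λₙ = 1.36n²π²/1² - 19.235.
First three modes:
  n=1: λ₁ = 1.36π² - 19.235 ≈ -5.812
  n=2: λ₂ = 5.44π² - 19.235 ≈ 34.456
  n=3: λ₃ = 12.24π² - 19.235 ≈ 101.569
Since 1.36π² ≈ 13.423 < 19.235, λ₁ < 0.
The n=1 mode grows fastest (−λₙ is largest for n=1) → dominates.
Asymptotic: T ~ c₁ sin(πx/1) e^{5.812t} (exponential growth at rate −λ₁ ≈ 5.812).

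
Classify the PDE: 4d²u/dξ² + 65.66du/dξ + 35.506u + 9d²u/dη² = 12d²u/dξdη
Rewriting in standard form: 4d²u/dξ² - 12d²u/dξdη + 9d²u/dη² + 65.66du/dξ + 35.506u = 0. A = 4, B = -12, C = 9. Discriminant B² - 4AC = 0. Since 0 = 0, parabolic.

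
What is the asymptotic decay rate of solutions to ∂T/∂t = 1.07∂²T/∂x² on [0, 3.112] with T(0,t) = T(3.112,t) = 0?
Eigenvalues: λₙ = 1.07n²π²/3.112².
First three modes:
  n=1: λ₁ = 1.07π²/3.112² ≈ 1.09
  n=2: λ₂ = 4.28π²/3.112² ≈ 4.362 (4× faster decay)
  n=3: λ₃ = 9.63π²/3.112² ≈ 9.814 (9× faster decay)
As t → ∞, higher modes decay exponentially faster. The n=1 mode dominates: T ~ c₁ sin(πx/3.112) e^{-λ₁t}.
Decay rate: λ₁ = 1.07π²/3.112² ≈ 1.09.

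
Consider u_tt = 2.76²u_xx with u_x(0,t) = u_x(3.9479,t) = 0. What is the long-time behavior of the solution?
As t → ∞, u oscillates about a mean that drifts linearly in t (generically unbounded; no decay). There is no damping, so the nonconstant modes persist as standing waves (energy conserved, no decay). But with Neumann conditions at both ends the constant mode has eigenvalue 0: the spatial mean M(t) of u satisfies M'' = 0, so M(t) = M(0) + M'(0)·t. Unless the initial velocity has zero mean (∫u_t(x,0)dx = 0), the solution grows linearly in t (unbounded, though not exponentially); if it does have zero mean, the solution stays bounded and simply oscillates.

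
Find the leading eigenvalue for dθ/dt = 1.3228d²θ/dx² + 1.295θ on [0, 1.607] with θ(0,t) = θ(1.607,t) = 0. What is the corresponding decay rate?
Eigenvalues: λₙ = 1.3228n²π²/1.607² - 1.295.
First three modes:
  n=1: λ₁ = 1.3228π²/1.607² - 1.295 ≈ 3.76
  n=2: λ₂ = 5.2912π²/1.607² - 1.295 ≈ 18.927
  n=3: λ₃ = 11.9052π²/1.607² - 1.295 ≈ 44.204
Since 1.3228π²/1.607² ≈ 5.055 > 1.295, all λₙ > 0.
The n=1 mode decays slowest → dominates as t → ∞.
Asymptotic: θ ~ c₁ sin(πx/1.607) e^{-λ₁t} with decay rate λ₁ ≈ 3.76.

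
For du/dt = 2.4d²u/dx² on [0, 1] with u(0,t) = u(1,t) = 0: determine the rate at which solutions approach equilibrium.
Eigenvalues: λₙ = 2.4n²π².
First three modes:
  n=1: λ₁ = 2.4π² ≈ 23.687
  n=2: λ₂ = 9.6π² ≈ 94.748 (4× faster decay)
  n=3: λ₃ = 21.6π² ≈ 213.183 (9× faster decay)
As t → ∞, higher modes decay exponentially faster. The n=1 mode dominates: u ~ c₁ sin(πx) e^{-λ₁t}.
Decay rate: λ₁ = 2.4π² ≈ 23.687.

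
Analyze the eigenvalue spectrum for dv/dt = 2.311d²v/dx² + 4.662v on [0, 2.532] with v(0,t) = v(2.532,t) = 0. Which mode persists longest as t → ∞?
Eigenvalues: λₙ = 2.311n²π²/2.532² - 4.662.
First three modes:
  n=1: λ₁ = 2.311π²/2.532² - 4.662 ≈ -1.104
  n=2: λ₂ = 9.244π²/2.532² - 4.662 ≈ 9.569
  n=3: λ₃ = 20.799π²/2.532² - 4.662 ≈ 27.358
Since 2.311π²/2.532² ≈ 3.558 < 4.662, λ₁ < 0.
The n=1 mode grows fastest (−λₙ is largest for n=1) → dominates.
Asymptotic: v ~ c₁ sin(πx/2.532) e^{1.104t} (exponential growth at rate −λ₁ ≈ 1.104).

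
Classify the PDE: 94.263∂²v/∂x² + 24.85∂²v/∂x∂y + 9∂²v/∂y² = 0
A = 94.263, B = 24.85, C = 9. Discriminant B² - 4AC = -2775.9455. Since -2775.9455 < 0, elliptic.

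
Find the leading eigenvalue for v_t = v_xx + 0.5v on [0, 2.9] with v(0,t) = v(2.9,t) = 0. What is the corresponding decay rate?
Eigenvalues: λₙ = n²π²/2.9² - 0.5.
First three modes:
  n=1: λ₁ = π²/2.9² - 0.5 ≈ 0.674
  n=2: λ₂ = 4π²/2.9² - 0.5 ≈ 4.194
  n=3: λ₃ = 9π²/2.9² - 0.5 ≈ 10.062
Since π²/2.9² ≈ 1.174 > 0.5, all λₙ > 0.
The n=1 mode decays slowest → dominates as t → ∞.
Asymptotic: v ~ c₁ sin(πx/2.9) e^{-λ₁t} with decay rate λ₁ ≈ 0.674.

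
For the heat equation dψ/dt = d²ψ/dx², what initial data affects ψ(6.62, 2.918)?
The entire real line. The heat equation has infinite propagation speed: any initial disturbance instantly affects all points (though exponentially small far away).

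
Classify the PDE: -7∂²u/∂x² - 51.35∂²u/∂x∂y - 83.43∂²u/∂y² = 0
A = -7, B = -51.35, C = -83.43. Discriminant B² - 4AC = 300.7825. Since 300.7825 > 0, hyperbolic.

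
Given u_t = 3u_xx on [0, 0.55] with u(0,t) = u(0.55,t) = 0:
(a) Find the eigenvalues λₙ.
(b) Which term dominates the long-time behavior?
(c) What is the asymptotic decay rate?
Eigenvalues: λₙ = 3n²π²/0.55².
First three modes:
  n=1: λ₁ = 3π²/0.55² ≈ 97.88
  n=2: λ₂ = 12π²/0.55² ≈ 391.521 (4× faster decay)
  n=3: λ₃ = 27π²/0.55² ≈ 880.923 (9× faster decay)
As t → ∞, higher modes decay exponentially faster. The n=1 mode dominates: u ~ c₁ sin(πx/0.55) e^{-λ₁t}.
Decay rate: λ₁ = 3π²/0.55² ≈ 97.88.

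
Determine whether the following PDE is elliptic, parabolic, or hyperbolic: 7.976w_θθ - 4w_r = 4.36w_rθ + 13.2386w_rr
Rewriting in standard form: -13.2386w_rr - 4.36w_rθ + 7.976w_θθ - 4w_r = 0. Coefficients: A = -13.2386, B = -4.36, C = 7.976. B² - 4AC = 441.3738944, which is positive, so the equation is hyperbolic.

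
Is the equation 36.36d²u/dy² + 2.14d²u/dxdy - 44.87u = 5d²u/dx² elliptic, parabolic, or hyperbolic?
Rewriting in standard form: -5d²u/dx² + 2.14d²u/dxdy + 36.36d²u/dy² - 44.87u = 0. Computing B² - 4AC with A = -5, B = 2.14, C = 36.36: discriminant = 731.7796 (positive). Answer: hyperbolic.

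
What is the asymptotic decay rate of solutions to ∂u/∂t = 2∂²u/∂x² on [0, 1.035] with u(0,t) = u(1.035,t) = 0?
Eigenvalues: λₙ = 2n²π²/1.035².
First three modes:
  n=1: λ₁ = 2π²/1.035² ≈ 18.427
  n=2: λ₂ = 8π²/1.035² ≈ 73.707 (4× faster decay)
  n=3: λ₃ = 18π²/1.035² ≈ 165.841 (9× faster decay)
As t → ∞, higher modes decay exponentially faster. The n=1 mode dominates: u ~ c₁ sin(πx/1.035) e^{-λ₁t}.
Decay rate: λ₁ = 2π²/1.035² ≈ 18.427.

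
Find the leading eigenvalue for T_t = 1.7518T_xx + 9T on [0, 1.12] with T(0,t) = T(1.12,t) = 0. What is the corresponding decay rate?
Eigenvalues: λₙ = 1.7518n²π²/1.12² - 9.
First three modes:
  n=1: λ₁ = 1.7518π²/1.12² - 9 ≈ 4.783
  n=2: λ₂ = 7.0072π²/1.12² - 9 ≈ 46.133
  n=3: λ₃ = 15.7662π²/1.12² - 9 ≈ 115.048
Since 1.7518π²/1.12² ≈ 13.783 > 9, all λₙ > 0.
The n=1 mode decays slowest → dominates as t → ∞.
Asymptotic: T ~ c₁ sin(πx/1.12) e^{-λ₁t} with decay rate λ₁ ≈ 4.783.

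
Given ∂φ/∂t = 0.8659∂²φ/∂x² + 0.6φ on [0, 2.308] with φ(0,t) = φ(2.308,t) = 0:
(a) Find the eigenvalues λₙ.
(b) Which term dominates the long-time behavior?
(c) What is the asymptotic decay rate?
Eigenvalues: λₙ = 0.8659n²π²/2.308² - 0.6.
First three modes:
  n=1: λ₁ = 0.8659π²/2.308² - 0.6 ≈ 1.004
  n=2: λ₂ = 3.4636π²/2.308² - 0.6 ≈ 5.817
  n=3: λ₃ = 7.7931π²/2.308² - 0.6 ≈ 13.839
Since 0.8659π²/2.308² ≈ 1.604 > 0.6, all λₙ > 0.
The n=1 mode decays slowest → dominates as t → ∞.
Asymptotic: φ ~ c₁ sin(πx/2.308) e^{-λ₁t} with decay rate λ₁ ≈ 1.004.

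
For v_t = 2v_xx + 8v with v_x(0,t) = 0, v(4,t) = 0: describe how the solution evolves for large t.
v grows unboundedly. Reaction dominates diffusion (r=8 > κπ²/(4L²)≈0.31); solution grows exponentially.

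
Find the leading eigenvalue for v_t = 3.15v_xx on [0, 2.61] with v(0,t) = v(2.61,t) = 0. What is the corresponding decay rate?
Eigenvalues: λₙ = 3.15n²π²/2.61².
First three modes:
  n=1: λ₁ = 3.15π²/2.61² ≈ 4.564
  n=2: λ₂ = 12.6π²/2.61² ≈ 18.255 (4× faster decay)
  n=3: λ₃ = 28.35π²/2.61² ≈ 41.074 (9× faster decay)
As t → ∞, higher modes decay exponentially faster. The n=1 mode dominates: v ~ c₁ sin(πx/2.61) e^{-λ₁t}.
Decay rate: λ₁ = 3.15π²/2.61² ≈ 4.564.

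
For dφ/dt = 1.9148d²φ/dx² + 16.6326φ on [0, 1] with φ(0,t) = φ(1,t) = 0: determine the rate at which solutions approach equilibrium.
Eigenvalues: λₙ = 1.9148n²π²/1² - 16.6326.
First three modes:
  n=1: λ₁ = 1.9148π² - 16.6326 ≈ 2.266
  n=2: λ₂ = 7.6592π² - 16.6326 ≈ 58.961
  n=3: λ₃ = 17.2332π² - 16.6326 ≈ 153.452
Since 1.9148π² ≈ 18.898 > 16.6326, all λₙ > 0.
The n=1 mode decays slowest → dominates as t → ∞.
Asymptotic: φ ~ c₁ sin(πx/1) e^{-λ₁t} with decay rate λ₁ ≈ 2.266.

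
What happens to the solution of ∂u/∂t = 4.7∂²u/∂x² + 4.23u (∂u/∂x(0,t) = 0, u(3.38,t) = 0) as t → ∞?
u grows unboundedly. Reaction dominates diffusion (r=4.23 > κπ²/(4L²)≈1.02); solution grows exponentially.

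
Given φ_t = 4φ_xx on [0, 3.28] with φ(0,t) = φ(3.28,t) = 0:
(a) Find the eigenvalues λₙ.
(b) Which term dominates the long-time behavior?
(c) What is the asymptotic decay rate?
Eigenvalues: λₙ = 4n²π²/3.28².
First three modes:
  n=1: λ₁ = 4π²/3.28² ≈ 3.67
  n=2: λ₂ = 16π²/3.28² ≈ 14.678 (4× faster decay)
  n=3: λ₃ = 36π²/3.28² ≈ 33.026 (9× faster decay)
As t → ∞, higher modes decay exponentially faster. The n=1 mode dominates: φ ~ c₁ sin(πx/3.28) e^{-λ₁t}.
Decay rate: λ₁ = 4π²/3.28² ≈ 3.67.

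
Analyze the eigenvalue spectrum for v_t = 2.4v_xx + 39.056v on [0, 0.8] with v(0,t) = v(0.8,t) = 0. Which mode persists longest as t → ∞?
Eigenvalues: λₙ = 2.4n²π²/0.8² - 39.056.
First three modes:
  n=1: λ₁ = 2.4π²/0.8² - 39.056 ≈ -2.045
  n=2: λ₂ = 9.6π²/0.8² - 39.056 ≈ 108.988
  n=3: λ₃ = 21.6π²/0.8² - 39.056 ≈ 294.043
Since 2.4π²/0.8² ≈ 37.011 < 39.056, λ₁ < 0.
The n=1 mode grows fastest (−λₙ is largest for n=1) → dominates.
Asymptotic: v ~ c₁ sin(πx/0.8) e^{2.045t} (exponential growth at rate −λ₁ ≈ 2.045).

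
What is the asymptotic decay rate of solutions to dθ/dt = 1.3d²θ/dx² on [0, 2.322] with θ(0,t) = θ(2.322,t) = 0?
Eigenvalues: λₙ = 1.3n²π²/2.322².
First three modes:
  n=1: λ₁ = 1.3π²/2.322² ≈ 2.38
  n=2: λ₂ = 5.2π²/2.322² ≈ 9.519 (4× faster decay)
  n=3: λ₃ = 11.7π²/2.322² ≈ 21.417 (9× faster decay)
As t → ∞, higher modes decay exponentially faster. The n=1 mode dominates: θ ~ c₁ sin(πx/2.322) e^{-λ₁t}.
Decay rate: λ₁ = 1.3π²/2.322² ≈ 2.38.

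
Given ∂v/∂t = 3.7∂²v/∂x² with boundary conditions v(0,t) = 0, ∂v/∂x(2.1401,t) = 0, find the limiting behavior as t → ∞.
v → 0. Heat escapes through the Dirichlet boundary.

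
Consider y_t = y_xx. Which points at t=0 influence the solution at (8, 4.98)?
The entire real line. The heat equation has infinite propagation speed: any initial disturbance instantly affects all points (though exponentially small far away).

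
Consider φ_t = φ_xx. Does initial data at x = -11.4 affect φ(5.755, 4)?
Yes, for any finite x. The heat equation has infinite propagation speed, so all initial data affects all points at any t > 0.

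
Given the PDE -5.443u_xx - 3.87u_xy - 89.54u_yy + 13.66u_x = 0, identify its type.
The second-order coefficients are A = -5.443, B = -3.87, C = -89.54. Since B² - 4AC = -1934.48798 < 0, this is an elliptic PDE.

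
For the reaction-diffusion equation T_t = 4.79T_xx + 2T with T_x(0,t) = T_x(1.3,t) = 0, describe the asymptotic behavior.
T grows unboundedly. With Neumann BCs the constant mode has diffusion eigenvalue 0, so any r > 0 makes it grow like e^(2t); solution grows exponentially.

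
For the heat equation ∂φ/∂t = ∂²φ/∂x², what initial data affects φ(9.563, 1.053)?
The entire real line. The heat equation has infinite propagation speed: any initial disturbance instantly affects all points (though exponentially small far away).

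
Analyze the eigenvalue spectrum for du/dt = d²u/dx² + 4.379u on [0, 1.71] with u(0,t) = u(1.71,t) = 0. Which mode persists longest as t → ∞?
Eigenvalues: λₙ = n²π²/1.71² - 4.379.
First three modes:
  n=1: λ₁ = π²/1.71² - 4.379 ≈ -1.004
  n=2: λ₂ = 4π²/1.71² - 4.379 ≈ 9.122
  n=3: λ₃ = 9π²/1.71² - 4.379 ≈ 25.998
Since π²/1.71² ≈ 3.375 < 4.379, λ₁ < 0.
The n=1 mode grows fastest (−λₙ is largest for n=1) → dominates.
Asymptotic: u ~ c₁ sin(πx/1.71) e^{1.004t} (exponential growth at rate −λ₁ ≈ 1.004).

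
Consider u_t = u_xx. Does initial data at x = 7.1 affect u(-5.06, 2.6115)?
Yes, for any finite x. The heat equation has infinite propagation speed, so all initial data affects all points at any t > 0.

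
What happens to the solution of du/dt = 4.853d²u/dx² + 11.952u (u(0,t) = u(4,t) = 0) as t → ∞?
u grows unboundedly. Reaction dominates diffusion (r=11.952 > κπ²/L²≈2.99); solution grows exponentially.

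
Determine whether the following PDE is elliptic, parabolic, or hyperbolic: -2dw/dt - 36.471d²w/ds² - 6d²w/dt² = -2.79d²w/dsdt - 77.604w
Rewriting in standard form: -36.471d²w/ds² + 2.79d²w/dsdt - 6d²w/dt² - 2dw/dt + 77.604w = 0. Coefficients: A = -36.471, B = 2.79, C = -6. B² - 4AC = -867.5199, which is negative, so the equation is elliptic.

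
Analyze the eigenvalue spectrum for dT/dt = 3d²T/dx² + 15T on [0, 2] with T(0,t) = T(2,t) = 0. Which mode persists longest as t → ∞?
Eigenvalues: λₙ = 3n²π²/2² - 15.
First three modes:
  n=1: λ₁ = 3π²/2² - 15 ≈ -7.598
  n=2: λ₂ = 12π²/2² - 15 ≈ 14.609
  n=3: λ₃ = 27π²/2² - 15 ≈ 51.62
Since 3π²/2² ≈ 7.402 < 15, λ₁ < 0.
The n=1 mode grows fastest (−λₙ is largest for n=1) → dominates.
Asymptotic: T ~ c₁ sin(πx/2) e^{7.598t} (exponential growth at rate −λ₁ ≈ 7.598).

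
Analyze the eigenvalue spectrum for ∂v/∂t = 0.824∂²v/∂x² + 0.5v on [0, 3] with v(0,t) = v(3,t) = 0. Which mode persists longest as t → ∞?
Eigenvalues: λₙ = 0.824n²π²/3² - 0.5.
First three modes:
  n=1: λ₁ = 0.824π²/3² - 0.5 ≈ 0.404
  n=2: λ₂ = 3.296π²/3² - 0.5 ≈ 3.114
  n=3: λ₃ = 7.416π²/3² - 0.5 ≈ 7.633
Since 0.824π²/3² ≈ 0.904 > 0.5, all λₙ > 0.
The n=1 mode decays slowest → dominates as t → ∞.
Asymptotic: v ~ c₁ sin(πx/3) e^{-λ₁t} with decay rate λ₁ ≈ 0.404.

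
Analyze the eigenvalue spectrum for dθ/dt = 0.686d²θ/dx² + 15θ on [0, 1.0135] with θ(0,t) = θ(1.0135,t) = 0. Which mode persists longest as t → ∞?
Eigenvalues: λₙ = 0.686n²π²/1.0135² - 15.
First three modes:
  n=1: λ₁ = 0.686π²/1.0135² - 15 ≈ -8.409
  n=2: λ₂ = 2.744π²/1.0135² - 15 ≈ 11.366
  n=3: λ₃ = 6.174π²/1.0135² - 15 ≈ 44.322
Since 0.686π²/1.0135² ≈ 6.591 < 15, λ₁ < 0.
The n=1 mode grows fastest (−λₙ is largest for n=1) → dominates.
Asymptotic: θ ~ c₁ sin(πx/1.0135) e^{8.409t} (exponential growth at rate −λ₁ ≈ 8.409).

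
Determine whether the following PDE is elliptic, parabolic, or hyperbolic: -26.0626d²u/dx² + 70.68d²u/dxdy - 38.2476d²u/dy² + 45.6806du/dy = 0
Coefficients: A = -26.0626, B = 70.68, C = -38.2476. B² - 4AC = 1008.33480096, which is positive, so the equation is hyperbolic.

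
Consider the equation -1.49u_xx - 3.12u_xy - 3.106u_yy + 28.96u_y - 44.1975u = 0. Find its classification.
Elliptic. (A = -1.49, B = -3.12, C = -3.106 gives B² - 4AC = -8.77736.)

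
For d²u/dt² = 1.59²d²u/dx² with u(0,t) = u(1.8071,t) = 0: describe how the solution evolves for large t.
u oscillates (no decay). Energy is conserved; the solution oscillates indefinitely as standing waves.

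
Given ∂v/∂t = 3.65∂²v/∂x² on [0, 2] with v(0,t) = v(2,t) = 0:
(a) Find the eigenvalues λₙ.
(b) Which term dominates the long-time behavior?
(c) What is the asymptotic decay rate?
Eigenvalues: λₙ = 3.65n²π²/2².
First three modes:
  n=1: λ₁ = 3.65π²/2² ≈ 9.006
  n=2: λ₂ = 14.6π²/2² ≈ 36.024 (4× faster decay)
  n=3: λ₃ = 32.85π²/2² ≈ 81.054 (9× faster decay)
As t → ∞, higher modes decay exponentially faster. The n=1 mode dominates: v ~ c₁ sin(πx/2) e^{-λ₁t}.
Decay rate: λ₁ = 3.65π²/2² ≈ 9.006.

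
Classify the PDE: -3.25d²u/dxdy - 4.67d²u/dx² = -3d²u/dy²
Rewriting in standard form: -4.67d²u/dx² - 3.25d²u/dxdy + 3d²u/dy² = 0. A = -4.67, B = -3.25, C = 3. Discriminant B² - 4AC = 66.6025. Since 66.6025 > 0, hyperbolic.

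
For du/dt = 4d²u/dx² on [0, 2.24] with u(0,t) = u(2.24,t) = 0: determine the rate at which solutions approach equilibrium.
Eigenvalues: λₙ = 4n²π²/2.24².
First three modes:
  n=1: λ₁ = 4π²/2.24² ≈ 7.868
  n=2: λ₂ = 16π²/2.24² ≈ 31.472 (4× faster decay)
  n=3: λ₃ = 36π²/2.24² ≈ 70.812 (9× faster decay)
As t → ∞, higher modes decay exponentially faster. The n=1 mode dominates: u ~ c₁ sin(πx/2.24) e^{-λ₁t}.
Decay rate: λ₁ = 4π²/2.24² ≈ 7.868.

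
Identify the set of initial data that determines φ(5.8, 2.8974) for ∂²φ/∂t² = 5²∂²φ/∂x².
Domain of dependence: [-8.687, 20.287]. Signals travel at speed 5, so data within |x - 5.8| ≤ 5·2.8974 = 14.487 can reach the point.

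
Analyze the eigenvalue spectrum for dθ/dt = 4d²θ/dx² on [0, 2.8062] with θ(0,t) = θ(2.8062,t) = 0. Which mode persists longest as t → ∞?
Eigenvalues: λₙ = 4n²π²/2.8062².
First three modes:
  n=1: λ₁ = 4π²/2.8062² ≈ 5.013
  n=2: λ₂ = 16π²/2.8062² ≈ 20.053 (4× faster decay)
  n=3: λ₃ = 36π²/2.8062² ≈ 45.12 (9× faster decay)
As t → ∞, higher modes decay exponentially faster. The n=1 mode dominates: θ ~ c₁ sin(πx/2.8062) e^{-λ₁t}.
Decay rate: λ₁ = 4π²/2.8062² ≈ 5.013.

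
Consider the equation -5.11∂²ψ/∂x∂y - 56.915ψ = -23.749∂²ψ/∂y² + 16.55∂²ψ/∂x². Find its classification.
Rewriting in standard form: -16.55∂²ψ/∂x² - 5.11∂²ψ/∂x∂y + 23.749∂²ψ/∂y² - 56.915ψ = 0. Hyperbolic. (A = -16.55, B = -5.11, C = 23.749 gives B² - 4AC = 1598.2959.)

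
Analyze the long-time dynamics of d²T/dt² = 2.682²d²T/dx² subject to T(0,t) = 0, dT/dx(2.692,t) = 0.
Long-time behavior: T oscillates (no decay). Energy is conserved; the solution oscillates indefinitely as standing waves.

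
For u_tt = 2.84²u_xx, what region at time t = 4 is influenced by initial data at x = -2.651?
Domain of influence: [-14.011, 8.709]. Data at x = -2.651 spreads outward at speed 2.84.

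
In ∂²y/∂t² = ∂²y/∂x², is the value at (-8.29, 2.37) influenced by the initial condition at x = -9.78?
Yes. The domain of dependence is [-10.66, -5.92], and -9.78 ∈ [-10.66, -5.92].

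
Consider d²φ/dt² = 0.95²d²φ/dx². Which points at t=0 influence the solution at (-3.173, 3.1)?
Domain of dependence: [-6.118, -0.228]. Signals travel at speed 0.95, so data within |x - -3.173| ≤ 0.95·3.1 = 2.945 can reach the point.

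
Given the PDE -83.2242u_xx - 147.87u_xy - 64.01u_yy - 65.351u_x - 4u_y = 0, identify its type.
The second-order coefficients are A = -83.2242, B = -147.87, C = -64.01. Since B² - 4AC = 556.812732 > 0, this is a hyperbolic PDE.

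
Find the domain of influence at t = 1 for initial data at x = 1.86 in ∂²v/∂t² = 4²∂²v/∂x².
Domain of influence: [-2.14, 5.86]. Data at x = 1.86 spreads outward at speed 4.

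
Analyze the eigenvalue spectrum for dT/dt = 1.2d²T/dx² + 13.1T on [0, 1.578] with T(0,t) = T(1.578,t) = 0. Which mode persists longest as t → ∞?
Eigenvalues: λₙ = 1.2n²π²/1.578² - 13.1.
First three modes:
  n=1: λ₁ = 1.2π²/1.578² - 13.1 ≈ -8.344
  n=2: λ₂ = 4.8π²/1.578² - 13.1 ≈ 5.925
  n=3: λ₃ = 10.8π²/1.578² - 13.1 ≈ 29.706
Since 1.2π²/1.578² ≈ 4.756 < 13.1, λ₁ < 0.
The n=1 mode grows fastest (−λₙ is largest for n=1) → dominates.
Asymptotic: T ~ c₁ sin(πx/1.578) e^{8.344t} (exponential growth at rate −λ₁ ≈ 8.344).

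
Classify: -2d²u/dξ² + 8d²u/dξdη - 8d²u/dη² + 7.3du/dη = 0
Parabolic (discriminant = 0).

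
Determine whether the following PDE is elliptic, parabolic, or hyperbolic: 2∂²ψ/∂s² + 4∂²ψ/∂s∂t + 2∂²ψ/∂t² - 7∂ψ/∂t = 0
Coefficients: A = 2, B = 4, C = 2. B² - 4AC = 0, which is zero, so the equation is parabolic.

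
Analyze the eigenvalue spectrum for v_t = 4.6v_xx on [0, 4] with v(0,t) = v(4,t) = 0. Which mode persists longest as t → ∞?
Eigenvalues: λₙ = 4.6n²π²/4².
First three modes:
  n=1: λ₁ = 4.6π²/4² ≈ 2.838
  n=2: λ₂ = 18.4π²/4² ≈ 11.35 (4× faster decay)
  n=3: λ₃ = 41.4π²/4² ≈ 25.538 (9× faster decay)
As t → ∞, higher modes decay exponentially faster. The n=1 mode dominates: v ~ c₁ sin(πx/4) e^{-λ₁t}.
Decay rate: λ₁ = 4.6π²/4² ≈ 2.838.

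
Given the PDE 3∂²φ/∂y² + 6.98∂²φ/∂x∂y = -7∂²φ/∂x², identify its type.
Rewriting in standard form: 7∂²φ/∂x² + 6.98∂²φ/∂x∂y + 3∂²φ/∂y² = 0. The second-order coefficients are A = 7, B = 6.98, C = 3. Since B² - 4AC = -35.2796 < 0, this is an elliptic PDE.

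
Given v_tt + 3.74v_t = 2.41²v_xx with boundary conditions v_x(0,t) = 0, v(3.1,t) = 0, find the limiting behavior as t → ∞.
v → 0. Damping (γ=3.74) dissipates energy; oscillations decay exponentially.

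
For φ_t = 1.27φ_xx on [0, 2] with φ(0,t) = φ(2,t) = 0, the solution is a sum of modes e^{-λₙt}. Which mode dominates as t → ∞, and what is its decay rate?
Eigenvalues: λₙ = 1.27n²π²/2².
First three modes:
  n=1: λ₁ = 1.27π²/2² ≈ 3.134
  n=2: λ₂ = 5.08π²/2² ≈ 12.534 (4× faster decay)
  n=3: λ₃ = 11.43π²/2² ≈ 28.202 (9× faster decay)
As t → ∞, higher modes decay exponentially faster. The n=1 mode dominates: φ ~ c₁ sin(πx/2) e^{-λ₁t}.
Decay rate: λ₁ = 1.27π²/2² ≈ 3.134.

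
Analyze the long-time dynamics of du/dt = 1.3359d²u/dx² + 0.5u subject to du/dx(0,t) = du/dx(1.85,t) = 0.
Long-time behavior: u grows unboundedly. With Neumann BCs the constant mode has diffusion eigenvalue 0, so any r > 0 makes it grow like e^(0.5t); solution grows exponentially.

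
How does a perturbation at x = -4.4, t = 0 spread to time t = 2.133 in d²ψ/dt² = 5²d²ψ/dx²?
Domain of influence: [-15.065, 6.265]. Data at x = -4.4 spreads outward at speed 5.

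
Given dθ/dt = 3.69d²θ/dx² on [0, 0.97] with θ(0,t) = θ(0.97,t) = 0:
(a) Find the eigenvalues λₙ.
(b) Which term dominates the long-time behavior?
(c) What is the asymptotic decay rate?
Eigenvalues: λₙ = 3.69n²π²/0.97².
First three modes:
  n=1: λ₁ = 3.69π²/0.97² ≈ 38.706
  n=2: λ₂ = 14.76π²/0.97² ≈ 154.826 (4× faster decay)
  n=3: λ₃ = 33.21π²/0.97² ≈ 348.357 (9× faster decay)
As t → ∞, higher modes decay exponentially faster. The n=1 mode dominates: θ ~ c₁ sin(πx/0.97) e^{-λ₁t}.
Decay rate: λ₁ = 3.69π²/0.97² ≈ 38.706.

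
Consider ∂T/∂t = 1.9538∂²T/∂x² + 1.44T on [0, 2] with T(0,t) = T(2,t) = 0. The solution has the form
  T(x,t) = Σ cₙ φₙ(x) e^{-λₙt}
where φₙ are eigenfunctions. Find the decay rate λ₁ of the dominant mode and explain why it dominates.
Eigenvalues: λₙ = 1.9538n²π²/2² - 1.44.
First three modes:
  n=1: λ₁ = 1.9538π²/2² - 1.44 ≈ 3.381
  n=2: λ₂ = 7.8152π²/2² - 1.44 ≈ 17.843
  n=3: λ₃ = 17.5842π²/2² - 1.44 ≈ 41.947
Since 1.9538π²/2² ≈ 4.821 > 1.44, all λₙ > 0.
The n=1 mode decays slowest → dominates as t → ∞.
Asymptotic: T ~ c₁ sin(πx/2) e^{-λ₁t} with decay rate λ₁ ≈ 3.381.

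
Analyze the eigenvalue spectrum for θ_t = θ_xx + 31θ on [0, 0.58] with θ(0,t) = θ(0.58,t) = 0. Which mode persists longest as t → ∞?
Eigenvalues: λₙ = n²π²/0.58² - 31.
First three modes:
  n=1: λ₁ = π²/0.58² - 31 ≈ -1.661
  n=2: λ₂ = 4π²/0.58² - 31 ≈ 86.356
  n=3: λ₃ = 9π²/0.58² - 31 ≈ 233.05
Since π²/0.58² ≈ 29.339 < 31, λ₁ < 0.
The n=1 mode grows fastest (−λₙ is largest for n=1) → dominates.
Asymptotic: θ ~ c₁ sin(πx/0.58) e^{1.661t} (exponential growth at rate −λ₁ ≈ 1.661).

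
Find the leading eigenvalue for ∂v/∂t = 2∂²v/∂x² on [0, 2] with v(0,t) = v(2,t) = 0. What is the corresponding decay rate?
Eigenvalues: λₙ = 2n²π²/2².
First three modes:
  n=1: λ₁ = 2π²/2² ≈ 4.935
  n=2: λ₂ = 8π²/2² ≈ 19.739 (4× faster decay)
  n=3: λ₃ = 18π²/2² ≈ 44.413 (9× faster decay)
As t → ∞, higher modes decay exponentially faster. The n=1 mode dominates: v ~ c₁ sin(πx/2) e^{-λ₁t}.
Decay rate: λ₁ = 2π²/2² ≈ 4.935.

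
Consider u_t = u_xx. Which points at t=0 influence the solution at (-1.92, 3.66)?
The entire real line. The heat equation has infinite propagation speed: any initial disturbance instantly affects all points (though exponentially small far away).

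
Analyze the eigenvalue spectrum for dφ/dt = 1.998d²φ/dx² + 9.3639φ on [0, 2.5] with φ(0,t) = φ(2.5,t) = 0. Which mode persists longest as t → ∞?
Eigenvalues: λₙ = 1.998n²π²/2.5² - 9.3639.
First three modes:
  n=1: λ₁ = 1.998π²/2.5² - 9.3639 ≈ -6.209
  n=2: λ₂ = 7.992π²/2.5² - 9.3639 ≈ 3.257
  n=3: λ₃ = 17.982π²/2.5² - 9.3639 ≈ 19.032
Since 1.998π²/2.5² ≈ 3.155 < 9.3639, λ₁ < 0.
The n=1 mode grows fastest (−λₙ is largest for n=1) → dominates.
Asymptotic: φ ~ c₁ sin(πx/2.5) e^{6.209t} (exponential growth at rate −λ₁ ≈ 6.209).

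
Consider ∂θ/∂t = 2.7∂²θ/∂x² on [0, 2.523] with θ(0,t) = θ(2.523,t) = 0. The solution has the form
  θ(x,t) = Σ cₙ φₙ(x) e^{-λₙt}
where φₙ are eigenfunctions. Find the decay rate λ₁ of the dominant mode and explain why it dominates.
Eigenvalues: λₙ = 2.7n²π²/2.523².
First three modes:
  n=1: λ₁ = 2.7π²/2.523² ≈ 4.186
  n=2: λ₂ = 10.8π²/2.523² ≈ 16.745 (4× faster decay)
  n=3: λ₃ = 24.3π²/2.523² ≈ 37.677 (9× faster decay)
As t → ∞, higher modes decay exponentially faster. The n=1 mode dominates: θ ~ c₁ sin(πx/2.523) e^{-λ₁t}.
Decay rate: λ₁ = 2.7π²/2.523² ≈ 4.186.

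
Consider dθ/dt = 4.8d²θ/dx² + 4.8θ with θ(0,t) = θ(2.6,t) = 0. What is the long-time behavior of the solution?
As t → ∞, θ → 0. Diffusion dominates reaction (r=4.8 < κπ²/L²≈7.01); solution decays.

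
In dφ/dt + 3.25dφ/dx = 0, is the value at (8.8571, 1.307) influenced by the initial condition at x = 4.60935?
Yes. The characteristic through (8.8571, 1.307) passes through x = 4.60935.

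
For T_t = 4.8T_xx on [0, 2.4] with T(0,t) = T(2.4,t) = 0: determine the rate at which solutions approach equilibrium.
Eigenvalues: λₙ = 4.8n²π²/2.4².
First three modes:
  n=1: λ₁ = 4.8π²/2.4² ≈ 8.225
  n=2: λ₂ = 19.2π²/2.4² ≈ 32.899 (4× faster decay)
  n=3: λ₃ = 43.2π²/2.4² ≈ 74.022 (9× faster decay)
As t → ∞, higher modes decay exponentially faster. The n=1 mode dominates: T ~ c₁ sin(πx/2.4) e^{-λ₁t}.
Decay rate: λ₁ = 4.8π²/2.4² ≈ 8.225.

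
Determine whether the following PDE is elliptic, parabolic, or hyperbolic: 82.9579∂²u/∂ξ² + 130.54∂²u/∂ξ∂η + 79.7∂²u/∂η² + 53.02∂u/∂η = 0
Coefficients: A = 82.9579, B = 130.54, C = 79.7. B² - 4AC = -9406.28692, which is negative, so the equation is elliptic.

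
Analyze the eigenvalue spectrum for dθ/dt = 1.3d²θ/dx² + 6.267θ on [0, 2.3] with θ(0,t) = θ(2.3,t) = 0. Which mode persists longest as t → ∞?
Eigenvalues: λₙ = 1.3n²π²/2.3² - 6.267.
First three modes:
  n=1: λ₁ = 1.3π²/2.3² - 6.267 ≈ -3.842
  n=2: λ₂ = 5.2π²/2.3² - 6.267 ≈ 3.435
  n=3: λ₃ = 11.7π²/2.3² - 6.267 ≈ 15.562
Since 1.3π²/2.3² ≈ 2.425 < 6.267, λ₁ < 0.
The n=1 mode grows fastest (−λₙ is largest for n=1) → dominates.
Asymptotic: θ ~ c₁ sin(πx/2.3) e^{3.842t} (exponential growth at rate −λ₁ ≈ 3.842).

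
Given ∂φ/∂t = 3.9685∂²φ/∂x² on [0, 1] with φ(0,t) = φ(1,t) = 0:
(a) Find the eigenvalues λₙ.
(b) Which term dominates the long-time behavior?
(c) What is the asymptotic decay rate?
Eigenvalues: λₙ = 3.9685n²π².
First three modes:
  n=1: λ₁ = 3.9685π² ≈ 39.168
  n=2: λ₂ = 15.874π² ≈ 156.67 (4× faster decay)
  n=3: λ₃ = 35.7165π² ≈ 352.508 (9× faster decay)
As t → ∞, higher modes decay exponentially faster. The n=1 mode dominates: φ ~ c₁ sin(πx) e^{-λ₁t}.
Decay rate: λ₁ = 3.9685π² ≈ 39.168.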